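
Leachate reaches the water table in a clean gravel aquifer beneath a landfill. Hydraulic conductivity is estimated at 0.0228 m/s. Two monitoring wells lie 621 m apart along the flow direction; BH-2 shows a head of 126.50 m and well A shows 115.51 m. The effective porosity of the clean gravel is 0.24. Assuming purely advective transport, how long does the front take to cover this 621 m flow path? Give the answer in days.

Convert K: 0.0228 m/s × 86400 = 1970 m/day.
Hydraulic gradient i = (126.50 − 115.51) / 621 = 10.99 / 621 = 0.01770.
Darcy flux q = K · i = 1970 × 0.01770 = 34.86 m/day.
Seepage velocity v = q / n_e = 34.86 / 0.24 = 145.3 m/day.
Travel time t = L / v = 621 / 145.3 = 4.275 days.

4.28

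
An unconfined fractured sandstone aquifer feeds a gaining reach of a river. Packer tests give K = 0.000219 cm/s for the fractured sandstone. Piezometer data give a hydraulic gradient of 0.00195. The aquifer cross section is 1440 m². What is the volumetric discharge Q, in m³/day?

0.531

Convert K: 0.000219 cm/s × 864 = 0.1892 m/day.
Hydraulic gradient i = 0.00195.
Darcy's law: Q = K · A · i = 0.1892 × 1440 × 0.001950 = 0.5313 m³/day.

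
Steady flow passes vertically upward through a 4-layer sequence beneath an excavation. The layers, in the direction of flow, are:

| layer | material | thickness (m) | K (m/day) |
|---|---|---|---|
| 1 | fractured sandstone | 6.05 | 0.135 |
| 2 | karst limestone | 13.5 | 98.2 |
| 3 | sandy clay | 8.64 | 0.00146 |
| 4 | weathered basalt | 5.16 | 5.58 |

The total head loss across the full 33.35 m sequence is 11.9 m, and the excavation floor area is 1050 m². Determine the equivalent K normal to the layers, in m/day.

Flow is perpendicular to layering, so the layers act in series and the equivalent K is the thickness-weighted harmonic mean.
Total thickness L = 6.05 + 13.5 + 8.64 + 5.16 = 33.35 m.
Σ(b_i/K_i) = 6.05/0.135 + 13.5/98.2 + 8.64/0.00146 + 5.16/5.58 = 5964 d.
K_eq = L / Σ(b_i/K_i) = 33.35 / 5964 = 0.005592 m/day.

0.00559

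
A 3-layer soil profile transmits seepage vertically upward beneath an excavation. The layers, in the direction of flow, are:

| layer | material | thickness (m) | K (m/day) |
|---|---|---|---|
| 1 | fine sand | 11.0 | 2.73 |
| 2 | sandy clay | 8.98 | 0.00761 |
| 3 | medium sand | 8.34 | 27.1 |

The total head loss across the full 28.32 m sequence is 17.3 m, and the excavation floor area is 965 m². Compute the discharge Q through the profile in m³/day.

Flow is perpendicular to layering, so the layers act in series and the equivalent K is the thickness-weighted harmonic mean.
Total thickness L = 11.0 + 8.98 + 8.34 = 28.32 m.
Σ(b_i/K_i) = 11.0/2.73 + 8.98/0.00761 + 8.34/27.1 = 1184 d.
K_eq = L / Σ(b_i/K_i) = 28.32 / 1184 = 0.02391 m/day.
Q = K_eq · A · (Δh/L) = 0.02391 × 965 × (17.3/28.32) = 14.10 m³/day.

14.1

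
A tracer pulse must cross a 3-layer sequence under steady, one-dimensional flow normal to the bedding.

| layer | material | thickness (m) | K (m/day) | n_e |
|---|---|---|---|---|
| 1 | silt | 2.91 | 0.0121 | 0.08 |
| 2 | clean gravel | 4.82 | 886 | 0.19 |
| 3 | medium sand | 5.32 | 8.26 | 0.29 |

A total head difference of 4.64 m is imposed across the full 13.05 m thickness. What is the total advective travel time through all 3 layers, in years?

0.383

With flow normal to the layers, continuity requires the same specific discharge q through every layer.
Σ(b_i/K_i) = 2.91/0.0121 + 4.82/886 + 5.32/8.26 = 241.1 d.
q = Δh / Σ(b_i/K_i) = 4.64 / 241.1 = 0.01924 m/day.
In each layer the seepage velocity is v_i = q/n_i, so the layer transit time is t_i = b_i·n_i / q:
  layer 1 (silt): t_1 = 2.91 × 0.08 / 0.01924 = 12.10 d
  layer 2 (clean gravel): t_2 = 4.82 × 0.19 / 0.01924 = 47.60 d
  layer 3 (medium sand): t_3 = 5.32 × 0.29 / 0.01924 = 80.18 d
Total t = Σ t_i = 139.9 days = 0.3830 years.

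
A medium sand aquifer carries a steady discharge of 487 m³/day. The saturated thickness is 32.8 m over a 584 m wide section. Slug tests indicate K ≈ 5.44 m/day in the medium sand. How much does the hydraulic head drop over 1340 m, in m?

Cross-sectional area A = 584 × 32.8 = 19155 m².
From Q = K·A·i, i = Q / (K·A) = 487 / (5.440 × 19155) = 0.004674.
Head loss Δh = i · L = 0.004674 × 1340 = 6.263 m.

6.26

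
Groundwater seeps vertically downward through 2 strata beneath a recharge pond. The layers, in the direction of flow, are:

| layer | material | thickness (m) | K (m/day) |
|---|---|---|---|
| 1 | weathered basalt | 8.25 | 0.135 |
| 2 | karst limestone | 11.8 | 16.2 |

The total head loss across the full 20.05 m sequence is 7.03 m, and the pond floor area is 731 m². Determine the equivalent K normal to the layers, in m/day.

Flow is perpendicular to layering, so the layers act in series and the equivalent K is the thickness-weighted harmonic mean.
Total thickness L = 8.25 + 11.8 = 20.05 m.
Σ(b_i/K_i) = 8.25/0.135 + 11.8/16.2 = 61.84 d.
K_eq = L / Σ(b_i/K_i) = 20.05 / 61.84 = 0.3242 m/day.

0.324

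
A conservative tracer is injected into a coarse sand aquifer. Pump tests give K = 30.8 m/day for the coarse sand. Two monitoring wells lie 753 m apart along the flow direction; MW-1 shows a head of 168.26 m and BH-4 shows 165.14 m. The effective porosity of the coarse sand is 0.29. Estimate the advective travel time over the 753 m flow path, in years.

4.68

Hydraulic gradient i = (168.26 − 165.14) / 753 = 3.12 / 753 = 0.004143.
Darcy flux q = K · i = 30.80 × 0.004143 = 0.1276 m/day.
Seepage velocity v = q / n_e = 0.1276 / 0.29 = 0.4401 m/day.
Travel time t = L / v = 753 / 0.4401 = 1711 days = 4.685 years.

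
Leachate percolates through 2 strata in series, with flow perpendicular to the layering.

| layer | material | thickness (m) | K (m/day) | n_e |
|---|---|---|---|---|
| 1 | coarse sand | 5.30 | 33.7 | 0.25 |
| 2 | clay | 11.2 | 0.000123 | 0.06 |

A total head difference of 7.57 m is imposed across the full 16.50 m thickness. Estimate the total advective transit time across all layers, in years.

With flow normal to the layers, continuity requires the same specific discharge q through every layer.
Σ(b_i/K_i) = 5.30/33.7 + 11.2/0.000123 = 91057 d.
q = Δh / Σ(b_i/K_i) = 7.57 / 91057 = 8.313e-05 m/day.
In each layer the seepage velocity is v_i = q/n_i, so the layer transit time is t_i = b_i·n_i / q:
  layer 1 (coarse sand): t_1 = 5.30 × 0.25 / 8.313e-05 = 15938 d
  layer 2 (clay): t_2 = 11.2 × 0.06 / 8.313e-05 = 8083 d
Total t = Σ t_i = 24021 days = 65.77 years.

65.8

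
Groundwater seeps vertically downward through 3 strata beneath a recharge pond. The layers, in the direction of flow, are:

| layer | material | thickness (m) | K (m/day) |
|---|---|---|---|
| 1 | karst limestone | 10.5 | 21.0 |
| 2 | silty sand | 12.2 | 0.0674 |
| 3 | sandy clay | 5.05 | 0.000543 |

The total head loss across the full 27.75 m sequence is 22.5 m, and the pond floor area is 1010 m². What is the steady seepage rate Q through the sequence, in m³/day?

2.40

Flow is perpendicular to layering, so the layers act in series and the equivalent K is the thickness-weighted harmonic mean.
Total thickness L = 10.5 + 12.2 + 5.05 = 27.75 m.
Σ(b_i/K_i) = 10.5/21.0 + 12.2/0.0674 + 5.05/0.000543 = 9482 d.
K_eq = L / Σ(b_i/K_i) = 27.75 / 9482 = 0.002927 m/day.
Q = K_eq · A · (Δh/L) = 0.002927 × 1010 × (22.5/27.75) = 2.397 m³/day.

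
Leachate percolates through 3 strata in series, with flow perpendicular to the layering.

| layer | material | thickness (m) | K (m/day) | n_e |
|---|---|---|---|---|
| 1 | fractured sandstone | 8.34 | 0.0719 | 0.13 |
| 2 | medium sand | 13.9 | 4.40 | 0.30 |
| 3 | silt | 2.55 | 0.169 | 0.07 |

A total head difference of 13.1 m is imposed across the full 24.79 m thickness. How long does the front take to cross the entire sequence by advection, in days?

With flow normal to the layers, continuity requires the same specific discharge q through every layer.
Σ(b_i/K_i) = 8.34/0.0719 + 13.9/4.40 + 2.55/0.169 = 134.2 d.
q = Δh / Σ(b_i/K_i) = 13.1 / 134.2 = 0.09758 m/day.
In each layer the seepage velocity is v_i = q/n_i, so the layer transit time is t_i = b_i·n_i / q:
  layer 1 (fractured sandstone): t_1 = 8.34 × 0.13 / 0.09758 = 11.11 d
  layer 2 (medium sand): t_2 = 13.9 × 0.30 / 0.09758 = 42.73 d
  layer 3 (silt): t_3 = 2.55 × 0.07 / 0.09758 = 1.829 d
Total t = Σ t_i = 55.67 days.

55.7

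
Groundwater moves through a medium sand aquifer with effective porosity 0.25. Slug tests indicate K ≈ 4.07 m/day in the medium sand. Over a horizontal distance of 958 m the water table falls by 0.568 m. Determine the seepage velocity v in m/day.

Hydraulic gradient i = Δh / L = 0.568 / 958 = 0.0005929.
Darcy flux q = K · i = 4.070 × 0.0005929 = 0.002413 m/day.
Seepage velocity v = q / n_e = 0.002413 / 0.25 = 0.009652 m/day.

0.00965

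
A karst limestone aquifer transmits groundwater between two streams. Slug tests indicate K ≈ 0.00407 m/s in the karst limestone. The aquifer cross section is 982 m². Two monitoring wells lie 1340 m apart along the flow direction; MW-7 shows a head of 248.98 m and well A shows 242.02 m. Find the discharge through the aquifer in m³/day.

1790

Convert K: 0.00407 m/s × 86400 = 351.6 m/day.
Hydraulic gradient i = (248.98 − 242.02) / 1340 = 6.96 / 1340 = 0.005194.
Darcy's law: Q = K · A · i = 351.6 × 982.0 × 0.005194 = 1794 m³/day.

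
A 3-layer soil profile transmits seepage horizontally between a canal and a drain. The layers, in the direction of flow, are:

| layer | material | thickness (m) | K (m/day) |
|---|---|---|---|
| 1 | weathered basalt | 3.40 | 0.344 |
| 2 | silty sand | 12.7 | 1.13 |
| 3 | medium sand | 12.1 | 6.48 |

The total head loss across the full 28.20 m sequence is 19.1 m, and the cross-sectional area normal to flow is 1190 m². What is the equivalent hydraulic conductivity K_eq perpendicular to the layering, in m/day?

Flow is perpendicular to layering, so the layers act in series and the equivalent K is the thickness-weighted harmonic mean.
Total thickness L = 3.40 + 12.7 + 12.1 = 28.20 m.
Σ(b_i/K_i) = 3.40/0.344 + 12.7/1.13 + 12.1/6.48 = 22.99 d.
K_eq = L / Σ(b_i/K_i) = 28.20 / 22.99 = 1.227 m/day.

1.23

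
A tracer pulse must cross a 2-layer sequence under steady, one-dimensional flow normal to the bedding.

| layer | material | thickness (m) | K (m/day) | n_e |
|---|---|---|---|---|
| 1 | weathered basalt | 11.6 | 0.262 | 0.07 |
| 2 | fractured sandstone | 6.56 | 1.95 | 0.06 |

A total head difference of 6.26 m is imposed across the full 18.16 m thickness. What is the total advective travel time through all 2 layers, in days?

With flow normal to the layers, continuity requires the same specific discharge q through every layer.
Σ(b_i/K_i) = 11.6/0.262 + 6.56/1.95 = 47.64 d.
q = Δh / Σ(b_i/K_i) = 6.26 / 47.64 = 0.1314 m/day.
In each layer the seepage velocity is v_i = q/n_i, so the layer transit time is t_i = b_i·n_i / q:
  layer 1 (weathered basalt): t_1 = 11.6 × 0.07 / 0.1314 = 6.179 d
  layer 2 (fractured sandstone): t_2 = 6.56 × 0.06 / 0.1314 = 2.995 d
Total t = Σ t_i = 9.175 days.

9.17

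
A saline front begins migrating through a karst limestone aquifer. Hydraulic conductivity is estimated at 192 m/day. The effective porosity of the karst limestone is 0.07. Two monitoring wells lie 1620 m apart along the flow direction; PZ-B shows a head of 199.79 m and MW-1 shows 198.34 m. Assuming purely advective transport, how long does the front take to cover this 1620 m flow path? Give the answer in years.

1.81

Hydraulic gradient i = (199.79 − 198.34) / 1620 = 1.45 / 1620 = 0.0008951.
Darcy flux q = K · i = 192.0 × 0.0008951 = 0.1719 m/day.
Seepage velocity v = q / n_e = 0.1719 / 0.07 = 2.455 m/day.
Travel time t = L / v = 1620 / 2.455 = 659.9 days = 1.807 years.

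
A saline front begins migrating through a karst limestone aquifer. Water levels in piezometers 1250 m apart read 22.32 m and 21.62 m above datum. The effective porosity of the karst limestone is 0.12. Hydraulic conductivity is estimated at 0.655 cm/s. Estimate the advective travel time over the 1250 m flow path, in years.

Convert K: 0.655 cm/s × 864 = 565.9 m/day.
Hydraulic gradient i = (22.32 − 21.62) / 1250 = 0.7 / 1250 = 0.0005600.
Darcy flux q = K · i = 565.9 × 0.0005600 = 0.3169 m/day.
Seepage velocity v = q / n_e = 0.3169 / 0.12 = 2.641 m/day.
Travel time t = L / v = 1250 / 2.641 = 473.3 days = 1.296 years.

1.30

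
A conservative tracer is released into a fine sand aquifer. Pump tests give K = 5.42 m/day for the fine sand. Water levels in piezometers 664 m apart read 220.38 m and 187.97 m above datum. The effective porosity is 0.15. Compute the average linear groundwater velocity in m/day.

Hydraulic gradient i = (220.38 − 187.97) / 664 = 32.41 / 664 = 0.04881.
Darcy flux q = K · i = 5.420 × 0.04881 = 0.2646 m/day.
Seepage velocity v = q / n_e = 0.2646 / 0.15 = 1.764 m/day.

1.76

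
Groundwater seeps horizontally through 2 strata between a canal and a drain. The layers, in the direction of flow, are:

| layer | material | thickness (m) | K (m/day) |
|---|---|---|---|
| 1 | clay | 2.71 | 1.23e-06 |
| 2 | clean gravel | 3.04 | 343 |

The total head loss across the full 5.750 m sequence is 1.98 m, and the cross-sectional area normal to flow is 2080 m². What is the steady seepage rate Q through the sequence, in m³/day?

0.00187

Flow is perpendicular to layering, so the layers act in series and the equivalent K is the thickness-weighted harmonic mean.
Total thickness L = 2.71 + 3.04 = 5.750 m.
Σ(b_i/K_i) = 2.71/1.23e-06 + 3.04/343 = 2.203e+06 d.
K_eq = L / Σ(b_i/K_i) = 5.750 / 2.203e+06 = 2.610e-06 m/day.
Q = K_eq · A · (Δh/L) = 2.610e-06 × 2080 × (1.98/5.750) = 0.001869 m³/day.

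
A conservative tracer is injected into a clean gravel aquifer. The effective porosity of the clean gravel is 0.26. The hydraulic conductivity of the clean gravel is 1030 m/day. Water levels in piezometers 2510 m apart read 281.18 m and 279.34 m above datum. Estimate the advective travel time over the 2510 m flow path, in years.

Hydraulic gradient i = (281.18 − 279.34) / 2510 = 1.84 / 2510 = 0.0007331.
Darcy flux q = K · i = 1030 × 0.0007331 = 0.7551 m/day.
Seepage velocity v = q / n_e = 0.7551 / 0.26 = 2.904 m/day.
Travel time t = L / v = 2510 / 2.904 = 864.3 days = 2.366 years.

2.37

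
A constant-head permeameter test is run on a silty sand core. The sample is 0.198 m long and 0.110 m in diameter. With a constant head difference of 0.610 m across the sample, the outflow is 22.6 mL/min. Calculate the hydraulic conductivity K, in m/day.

1.11

Cross-sectional area A = π·(d/2)² = π × (0.110/2)² = 0.009503 m².
Convert discharge: 22.6 mL/min = 3.767e-07 m³/s.
Darcy's law rearranged: K = Q·L / (A·Δh) = 3.767e-07 × 0.198 / (0.009503 × 0.610) = 1.287e-05 m/s = 1.112 m/day.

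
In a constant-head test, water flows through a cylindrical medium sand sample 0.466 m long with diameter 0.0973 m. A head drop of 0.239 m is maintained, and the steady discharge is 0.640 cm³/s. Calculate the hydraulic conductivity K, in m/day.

14.5

Cross-sectional area A = π·(d/2)² = π × (0.0973/2)² = 0.007436 m².
Convert discharge: 0.640 cm³/s = 6.400e-07 m³/s.
Darcy's law rearranged: K = Q·L / (A·Δh) = 6.400e-07 × 0.466 / (0.007436 × 0.239) = 0.0001678 m/s = 14.50 m/day.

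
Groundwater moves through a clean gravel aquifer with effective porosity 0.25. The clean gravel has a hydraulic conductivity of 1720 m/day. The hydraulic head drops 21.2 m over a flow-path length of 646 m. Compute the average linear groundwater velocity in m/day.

Hydraulic gradient i = Δh / L = 21.2 / 646 = 0.03282.
Darcy flux q = K · i = 1720 × 0.03282 = 56.45 m/day.
Seepage velocity v = q / n_e = 56.45 / 0.25 = 225.8 m/day.

226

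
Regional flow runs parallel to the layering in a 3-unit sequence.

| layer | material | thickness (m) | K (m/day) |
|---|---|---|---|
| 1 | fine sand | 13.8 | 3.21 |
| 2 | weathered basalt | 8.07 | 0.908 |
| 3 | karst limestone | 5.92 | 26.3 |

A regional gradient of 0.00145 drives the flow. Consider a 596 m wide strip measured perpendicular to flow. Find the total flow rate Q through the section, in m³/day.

179

Flow is parallel to layering, so each bed carries its own Darcy discharge and the transmissivities add.
Σ(K_i·b_i) = 3.21×13.8 + 0.908×8.07 + 26.3×5.92 = 207.3 m²/day.
Hydraulic gradient i = 0.00145.
Q = Σ(K_i·b_i) · W · i = 207.3 × 596 × 0.001450 = 179.2 m³/day.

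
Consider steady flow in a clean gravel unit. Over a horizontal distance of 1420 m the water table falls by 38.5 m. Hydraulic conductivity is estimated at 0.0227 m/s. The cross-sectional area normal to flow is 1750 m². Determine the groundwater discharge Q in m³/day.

Convert K: 0.0227 m/s × 86400 = 1961 m/day.
Hydraulic gradient i = Δh / L = 38.5 / 1420 = 0.02711.
Darcy's law: Q = K · A · i = 1961 × 1750 × 0.02711 = 93057 m³/day.

93100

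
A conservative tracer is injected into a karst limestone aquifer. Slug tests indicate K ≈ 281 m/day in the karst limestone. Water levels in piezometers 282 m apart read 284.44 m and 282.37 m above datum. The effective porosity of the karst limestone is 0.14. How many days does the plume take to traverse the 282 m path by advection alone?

19.1

Hydraulic gradient i = (284.44 − 282.37) / 282 = 2.07 / 282 = 0.007340.
Darcy flux q = K · i = 281.0 × 0.007340 = 2.063 m/day.
Seepage velocity v = q / n_e = 2.063 / 0.14 = 14.73 m/day.
Travel time t = L / v = 282 / 14.73 = 19.14 days.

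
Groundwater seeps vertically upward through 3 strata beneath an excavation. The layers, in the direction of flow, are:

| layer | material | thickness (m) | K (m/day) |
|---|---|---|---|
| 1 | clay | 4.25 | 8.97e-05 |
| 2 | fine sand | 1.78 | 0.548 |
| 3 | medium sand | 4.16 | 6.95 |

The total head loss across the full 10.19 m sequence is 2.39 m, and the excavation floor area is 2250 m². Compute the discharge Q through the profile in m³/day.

Flow is perpendicular to layering, so the layers act in series and the equivalent K is the thickness-weighted harmonic mean.
Total thickness L = 4.25 + 1.78 + 4.16 = 10.19 m.
Σ(b_i/K_i) = 4.25/8.97e-05 + 1.78/0.548 + 4.16/6.95 = 47384 d.
K_eq = L / Σ(b_i/K_i) = 10.19 / 47384 = 0.0002151 m/day.
Q = K_eq · A · (Δh/L) = 0.0002151 × 2250 × (2.39/10.19) = 0.1135 m³/day.

0.113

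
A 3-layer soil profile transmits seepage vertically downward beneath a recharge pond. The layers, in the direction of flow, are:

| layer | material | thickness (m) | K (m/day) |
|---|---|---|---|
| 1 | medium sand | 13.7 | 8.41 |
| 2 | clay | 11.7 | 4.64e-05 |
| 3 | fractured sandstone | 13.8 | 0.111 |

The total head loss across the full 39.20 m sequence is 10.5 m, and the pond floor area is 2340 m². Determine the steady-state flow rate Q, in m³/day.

0.0974

Flow is perpendicular to layering, so the layers act in series and the equivalent K is the thickness-weighted harmonic mean.
Total thickness L = 13.7 + 11.7 + 13.8 = 39.20 m.
Σ(b_i/K_i) = 13.7/8.41 + 11.7/4.64e-05 + 13.8/0.111 = 2.523e+05 d.
K_eq = L / Σ(b_i/K_i) = 39.20 / 2.523e+05 = 0.0001554 m/day.
Q = K_eq · A · (Δh/L) = 0.0001554 × 2340 × (10.5/39.20) = 0.09739 m³/day.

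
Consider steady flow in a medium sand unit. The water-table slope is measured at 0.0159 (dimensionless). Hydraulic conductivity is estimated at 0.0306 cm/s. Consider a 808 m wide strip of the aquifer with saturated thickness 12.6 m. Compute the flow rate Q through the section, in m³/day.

Convert K: 0.0306 cm/s × 864 = 26.44 m/day.
Cross-sectional area A = 808 × 12.6 = 10181 m².
Hydraulic gradient i = 0.0159.
Darcy's law: Q = K · A · i = 26.44 × 10181 × 0.01590 = 4280 m³/day.

4280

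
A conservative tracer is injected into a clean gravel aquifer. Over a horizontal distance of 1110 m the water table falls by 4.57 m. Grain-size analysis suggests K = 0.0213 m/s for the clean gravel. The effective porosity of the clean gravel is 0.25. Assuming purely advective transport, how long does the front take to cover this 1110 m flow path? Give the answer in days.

36.6

Convert K: 0.0213 m/s × 86400 = 1840 m/day.
Hydraulic gradient i = Δh / L = 4.57 / 1110 = 0.004117.
Darcy flux q = K · i = 1840 × 0.004117 = 7.577 m/day.
Seepage velocity v = q / n_e = 7.577 / 0.25 = 30.31 m/day.
Travel time t = L / v = 1110 / 30.31 = 36.62 days.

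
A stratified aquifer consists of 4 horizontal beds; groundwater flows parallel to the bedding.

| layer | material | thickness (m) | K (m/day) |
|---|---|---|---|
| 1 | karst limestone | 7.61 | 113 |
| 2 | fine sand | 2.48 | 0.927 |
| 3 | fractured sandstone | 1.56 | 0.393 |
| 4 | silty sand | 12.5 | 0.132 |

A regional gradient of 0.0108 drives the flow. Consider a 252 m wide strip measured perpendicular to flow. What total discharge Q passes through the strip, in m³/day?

2350

Flow is parallel to layering, so each bed carries its own Darcy discharge and the transmissivities add.
Σ(K_i·b_i) = 113×7.61 + 0.927×2.48 + 0.393×1.56 + 0.132×12.5 = 864.5 m²/day.
Hydraulic gradient i = 0.0108.
Q = Σ(K_i·b_i) · W · i = 864.5 × 252 × 0.01080 = 2353 m³/day.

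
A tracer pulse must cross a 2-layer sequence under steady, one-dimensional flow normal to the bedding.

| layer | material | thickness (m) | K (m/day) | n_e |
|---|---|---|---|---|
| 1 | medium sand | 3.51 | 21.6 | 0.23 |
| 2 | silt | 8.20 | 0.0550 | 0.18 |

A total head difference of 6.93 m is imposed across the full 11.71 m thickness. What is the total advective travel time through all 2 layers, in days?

With flow normal to the layers, continuity requires the same specific discharge q through every layer.
Σ(b_i/K_i) = 3.51/21.6 + 8.20/0.0550 = 149.3 d.
q = Δh / Σ(b_i/K_i) = 6.93 / 149.3 = 0.04643 m/day.
In each layer the seepage velocity is v_i = q/n_i, so the layer transit time is t_i = b_i·n_i / q:
  layer 1 (medium sand): t_1 = 3.51 × 0.23 / 0.04643 = 17.39 d
  layer 2 (silt): t_2 = 8.20 × 0.18 / 0.04643 = 31.79 d
Total t = Σ t_i = 49.18 days.

49.2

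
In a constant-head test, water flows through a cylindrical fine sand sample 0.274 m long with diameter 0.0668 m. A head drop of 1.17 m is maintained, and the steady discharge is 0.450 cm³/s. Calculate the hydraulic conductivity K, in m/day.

2.60

Cross-sectional area A = π·(d/2)² = π × (0.0668/2)² = 0.003505 m².
Convert discharge: 0.450 cm³/s = 4.500e-07 m³/s.
Darcy's law rearranged: K = Q·L / (A·Δh) = 4.500e-07 × 0.274 / (0.003505 × 1.17) = 3.007e-05 m/s = 2.598 m/day.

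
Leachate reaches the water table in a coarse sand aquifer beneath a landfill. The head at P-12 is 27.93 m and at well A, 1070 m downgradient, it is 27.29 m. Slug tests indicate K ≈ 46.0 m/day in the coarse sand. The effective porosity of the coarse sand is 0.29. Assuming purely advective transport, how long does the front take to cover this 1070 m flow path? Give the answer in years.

Hydraulic gradient i = (27.93 − 27.29) / 1070 = 0.64 / 1070 = 0.0005981.
Darcy flux q = K · i = 46.00 × 0.0005981 = 0.02751 m/day.
Seepage velocity v = q / n_e = 0.02751 / 0.29 = 0.09488 m/day.
Travel time t = L / v = 1070 / 0.09488 = 11278 days = 30.88 years.

30.9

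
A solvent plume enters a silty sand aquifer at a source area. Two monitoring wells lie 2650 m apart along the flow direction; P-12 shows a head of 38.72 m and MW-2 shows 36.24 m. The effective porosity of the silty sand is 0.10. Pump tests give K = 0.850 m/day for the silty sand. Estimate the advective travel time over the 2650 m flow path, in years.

Hydraulic gradient i = (38.72 − 36.24) / 2650 = 2.48 / 2650 = 0.0009358.
Darcy flux q = K · i = 0.8500 × 0.0009358 = 0.0007955 m/day.
Seepage velocity v = q / n_e = 0.0007955 / 0.10 = 0.007955 m/day.
Travel time t = L / v = 2650 / 0.007955 = 3.331e+05 days = 912.1 years.

912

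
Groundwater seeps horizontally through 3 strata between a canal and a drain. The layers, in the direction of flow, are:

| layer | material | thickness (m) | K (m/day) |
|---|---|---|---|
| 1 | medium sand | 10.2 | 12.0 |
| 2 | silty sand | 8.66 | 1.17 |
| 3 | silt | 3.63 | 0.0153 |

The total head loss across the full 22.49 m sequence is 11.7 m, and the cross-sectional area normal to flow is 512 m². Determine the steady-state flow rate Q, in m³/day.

Flow is perpendicular to layering, so the layers act in series and the equivalent K is the thickness-weighted harmonic mean.
Total thickness L = 10.2 + 8.66 + 3.63 = 22.49 m.
Σ(b_i/K_i) = 10.2/12.0 + 8.66/1.17 + 3.63/0.0153 = 245.5 d.
K_eq = L / Σ(b_i/K_i) = 22.49 / 245.5 = 0.09161 m/day.
Q = K_eq · A · (Δh/L) = 0.09161 × 512 × (11.7/22.49) = 24.40 m³/day.

24.4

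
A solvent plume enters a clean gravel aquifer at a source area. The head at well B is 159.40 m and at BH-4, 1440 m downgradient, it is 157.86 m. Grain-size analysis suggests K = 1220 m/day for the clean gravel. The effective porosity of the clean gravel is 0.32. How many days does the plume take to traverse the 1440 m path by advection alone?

Hydraulic gradient i = (159.40 − 157.86) / 1440 = 1.54 / 1440 = 0.001069.
Darcy flux q = K · i = 1220 × 0.001069 = 1.305 m/day.
Seepage velocity v = q / n_e = 1.305 / 0.32 = 4.077 m/day.
Travel time t = L / v = 1440 / 4.077 = 353.2 days.

353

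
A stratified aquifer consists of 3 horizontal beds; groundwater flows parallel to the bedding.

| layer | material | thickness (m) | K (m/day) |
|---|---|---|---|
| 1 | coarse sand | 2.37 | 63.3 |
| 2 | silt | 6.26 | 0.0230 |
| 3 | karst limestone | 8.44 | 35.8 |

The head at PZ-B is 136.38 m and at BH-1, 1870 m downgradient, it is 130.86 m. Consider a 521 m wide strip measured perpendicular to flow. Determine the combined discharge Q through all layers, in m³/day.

Flow is parallel to layering, so each bed carries its own Darcy discharge and the transmissivities add.
Σ(K_i·b_i) = 63.3×2.37 + 0.0230×6.26 + 35.8×8.44 = 452.3 m²/day.
Hydraulic gradient i = (136.38 − 130.86) / 1870 = 5.52 / 1870 = 0.002952.
Q = Σ(K_i·b_i) · W · i = 452.3 × 521 × 0.002952 = 695.6 m³/day.

696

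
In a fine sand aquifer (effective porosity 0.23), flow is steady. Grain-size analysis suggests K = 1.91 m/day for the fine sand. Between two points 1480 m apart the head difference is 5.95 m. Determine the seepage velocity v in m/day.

Hydraulic gradient i = Δh / L = 5.95 / 1480 = 0.004020.
Darcy flux q = K · i = 1.910 × 0.004020 = 0.007679 m/day.
Seepage velocity v = q / n_e = 0.007679 / 0.23 = 0.03339 m/day.

0.0334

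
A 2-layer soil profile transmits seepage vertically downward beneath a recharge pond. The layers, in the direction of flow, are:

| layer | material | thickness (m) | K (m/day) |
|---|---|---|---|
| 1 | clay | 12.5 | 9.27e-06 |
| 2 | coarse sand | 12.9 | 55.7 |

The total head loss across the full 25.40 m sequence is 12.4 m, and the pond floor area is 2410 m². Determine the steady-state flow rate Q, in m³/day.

0.0222

Flow is perpendicular to layering, so the layers act in series and the equivalent K is the thickness-weighted harmonic mean.
Total thickness L = 12.5 + 12.9 = 25.40 m.
Σ(b_i/K_i) = 12.5/9.27e-06 + 12.9/55.7 = 1.348e+06 d.
K_eq = L / Σ(b_i/K_i) = 25.40 / 1.348e+06 = 1.884e-05 m/day.
Q = K_eq · A · (Δh/L) = 1.884e-05 × 2410 × (12.4/25.40) = 0.02216 m³/day.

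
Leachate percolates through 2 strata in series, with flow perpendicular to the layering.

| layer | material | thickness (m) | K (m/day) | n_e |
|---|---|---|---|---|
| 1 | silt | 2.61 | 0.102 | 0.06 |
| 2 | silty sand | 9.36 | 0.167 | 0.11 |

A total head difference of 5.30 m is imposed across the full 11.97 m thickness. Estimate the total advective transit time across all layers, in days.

With flow normal to the layers, continuity requires the same specific discharge q through every layer.
Σ(b_i/K_i) = 2.61/0.102 + 9.36/0.167 = 81.64 d.
q = Δh / Σ(b_i/K_i) = 5.30 / 81.64 = 0.06492 m/day.
In each layer the seepage velocity is v_i = q/n_i, so the layer transit time is t_i = b_i·n_i / q:
  layer 1 (silt): t_1 = 2.61 × 0.06 / 0.06492 = 2.412 d
  layer 2 (silty sand): t_2 = 9.36 × 0.11 / 0.06492 = 15.86 d
Total t = Σ t_i = 18.27 days.

18.3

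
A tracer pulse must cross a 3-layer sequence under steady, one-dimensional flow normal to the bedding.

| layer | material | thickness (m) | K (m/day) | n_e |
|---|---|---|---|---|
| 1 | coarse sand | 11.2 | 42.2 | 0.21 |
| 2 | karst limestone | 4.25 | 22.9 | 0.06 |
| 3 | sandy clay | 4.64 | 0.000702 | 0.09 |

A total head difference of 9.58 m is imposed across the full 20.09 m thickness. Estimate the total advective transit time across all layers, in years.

5.71

With flow normal to the layers, continuity requires the same specific discharge q through every layer.
Σ(b_i/K_i) = 11.2/42.2 + 4.25/22.9 + 4.64/0.000702 = 6610 d.
q = Δh / Σ(b_i/K_i) = 9.58 / 6610 = 0.001449 m/day.
In each layer the seepage velocity is v_i = q/n_i, so the layer transit time is t_i = b_i·n_i / q:
  layer 1 (coarse sand): t_1 = 11.2 × 0.21 / 0.001449 = 1623 d
  layer 2 (karst limestone): t_2 = 4.25 × 0.06 / 0.001449 = 175.9 d
  layer 3 (sandy clay): t_3 = 4.64 × 0.09 / 0.001449 = 288.1 d
Total t = Σ t_i = 2087 days = 5.714 years.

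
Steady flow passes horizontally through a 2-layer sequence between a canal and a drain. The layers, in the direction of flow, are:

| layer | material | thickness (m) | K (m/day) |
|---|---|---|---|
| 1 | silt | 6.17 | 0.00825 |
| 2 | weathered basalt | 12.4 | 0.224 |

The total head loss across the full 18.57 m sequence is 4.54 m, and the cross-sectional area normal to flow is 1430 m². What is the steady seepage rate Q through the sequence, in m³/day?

8.08

Flow is perpendicular to layering, so the layers act in series and the equivalent K is the thickness-weighted harmonic mean.
Total thickness L = 6.17 + 12.4 = 18.57 m.
Σ(b_i/K_i) = 6.17/0.00825 + 12.4/0.224 = 803.2 d.
K_eq = L / Σ(b_i/K_i) = 18.57 / 803.2 = 0.02312 m/day.
Q = K_eq · A · (Δh/L) = 0.02312 × 1430 × (4.54/18.57) = 8.083 m³/day.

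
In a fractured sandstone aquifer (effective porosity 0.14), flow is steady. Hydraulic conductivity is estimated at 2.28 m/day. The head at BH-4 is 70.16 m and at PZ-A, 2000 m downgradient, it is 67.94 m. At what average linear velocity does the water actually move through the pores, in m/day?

0.0181

Hydraulic gradient i = (70.16 − 67.94) / 2000 = 2.22 / 2000 = 0.001110.
Darcy flux q = K · i = 2.280 × 0.001110 = 0.002531 m/day.
Seepage velocity v = q / n_e = 0.002531 / 0.14 = 0.01808 m/day.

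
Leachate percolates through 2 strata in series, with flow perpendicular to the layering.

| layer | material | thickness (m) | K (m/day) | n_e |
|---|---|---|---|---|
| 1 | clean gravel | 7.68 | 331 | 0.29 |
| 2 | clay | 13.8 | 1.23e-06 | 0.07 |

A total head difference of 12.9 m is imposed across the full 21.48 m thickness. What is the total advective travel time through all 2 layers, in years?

With flow normal to the layers, continuity requires the same specific discharge q through every layer.
Σ(b_i/K_i) = 7.68/331 + 13.8/1.23e-06 = 1.122e+07 d.
q = Δh / Σ(b_i/K_i) = 12.9 / 1.122e+07 = 1.150e-06 m/day.
In each layer the seepage velocity is v_i = q/n_i, so the layer transit time is t_i = b_i·n_i / q:
  layer 1 (clean gravel): t_1 = 7.68 × 0.29 / 1.150e-06 = 1.937e+06 d
  layer 2 (clay): t_2 = 13.8 × 0.07 / 1.150e-06 = 8.402e+05 d
Total t = Σ t_i = 2.777e+06 days = 7604 years.

7600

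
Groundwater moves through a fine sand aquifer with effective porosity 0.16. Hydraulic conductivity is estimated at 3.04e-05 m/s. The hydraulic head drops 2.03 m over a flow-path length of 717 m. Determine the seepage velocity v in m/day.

Convert K: 3.04e-05 m/s × 86400 = 2.627 m/day.
Hydraulic gradient i = Δh / L = 2.03 / 717 = 0.002831.
Darcy flux q = K · i = 2.627 × 0.002831 = 0.007436 m/day.
Seepage velocity v = q / n_e = 0.007436 / 0.16 = 0.04648 m/day.

0.0465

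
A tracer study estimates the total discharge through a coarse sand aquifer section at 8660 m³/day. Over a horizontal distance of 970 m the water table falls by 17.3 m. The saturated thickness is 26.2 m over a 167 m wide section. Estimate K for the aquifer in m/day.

111

Cross-sectional area A = 167 × 26.2 = 4375 m².
Hydraulic gradient i = Δh / L = 17.3 / 970 = 0.01784.
From Q = K·A·i, K = Q / (A·i) = 8660 / (4375 × 0.01784) = 111.0 m/day.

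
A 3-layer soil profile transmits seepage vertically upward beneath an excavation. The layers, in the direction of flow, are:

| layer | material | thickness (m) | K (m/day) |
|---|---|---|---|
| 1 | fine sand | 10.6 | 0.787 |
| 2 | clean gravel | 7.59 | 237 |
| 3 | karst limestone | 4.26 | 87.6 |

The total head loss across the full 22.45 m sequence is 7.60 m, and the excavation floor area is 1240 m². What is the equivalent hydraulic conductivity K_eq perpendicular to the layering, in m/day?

1.66

Flow is perpendicular to layering, so the layers act in series and the equivalent K is the thickness-weighted harmonic mean.
Total thickness L = 10.6 + 7.59 + 4.26 = 22.45 m.
Σ(b_i/K_i) = 10.6/0.787 + 7.59/237 + 4.26/87.6 = 13.55 d.
K_eq = L / Σ(b_i/K_i) = 22.45 / 13.55 = 1.657 m/day.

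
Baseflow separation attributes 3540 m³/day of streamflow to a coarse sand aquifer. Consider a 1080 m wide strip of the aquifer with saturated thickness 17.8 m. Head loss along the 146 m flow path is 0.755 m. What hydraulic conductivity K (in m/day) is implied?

Cross-sectional area A = 1080 × 17.8 = 19224 m².
Hydraulic gradient i = Δh / L = 0.755 / 146 = 0.005171.
From Q = K·A·i, K = Q / (A·i) = 3540 / (19224 × 0.005171) = 35.61 m/day.

35.6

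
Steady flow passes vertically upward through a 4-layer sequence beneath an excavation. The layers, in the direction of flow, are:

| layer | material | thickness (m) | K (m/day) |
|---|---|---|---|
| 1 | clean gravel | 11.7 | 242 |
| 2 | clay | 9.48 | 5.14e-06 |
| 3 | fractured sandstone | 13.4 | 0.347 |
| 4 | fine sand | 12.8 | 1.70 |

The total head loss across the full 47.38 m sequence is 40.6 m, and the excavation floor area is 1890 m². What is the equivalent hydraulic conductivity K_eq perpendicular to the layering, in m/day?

2.57e-05

Flow is perpendicular to layering, so the layers act in series and the equivalent K is the thickness-weighted harmonic mean.
Total thickness L = 11.7 + 9.48 + 13.4 + 12.8 = 47.38 m.
Σ(b_i/K_i) = 11.7/242 + 9.48/5.14e-06 + 13.4/0.347 + 12.8/1.70 = 1.844e+06 d.
K_eq = L / Σ(b_i/K_i) = 47.38 / 1.844e+06 = 2.569e-05 m/day.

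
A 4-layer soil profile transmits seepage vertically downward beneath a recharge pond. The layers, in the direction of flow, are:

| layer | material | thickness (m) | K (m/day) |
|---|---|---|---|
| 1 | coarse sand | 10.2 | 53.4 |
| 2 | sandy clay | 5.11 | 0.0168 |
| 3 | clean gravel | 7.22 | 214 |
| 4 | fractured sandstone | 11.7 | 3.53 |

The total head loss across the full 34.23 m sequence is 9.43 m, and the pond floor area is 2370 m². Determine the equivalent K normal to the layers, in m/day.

Flow is perpendicular to layering, so the layers act in series and the equivalent K is the thickness-weighted harmonic mean.
Total thickness L = 10.2 + 5.11 + 7.22 + 11.7 = 34.23 m.
Σ(b_i/K_i) = 10.2/53.4 + 5.11/0.0168 + 7.22/214 + 11.7/3.53 = 307.7 d.
K_eq = L / Σ(b_i/K_i) = 34.23 / 307.7 = 0.1112 m/day.

0.111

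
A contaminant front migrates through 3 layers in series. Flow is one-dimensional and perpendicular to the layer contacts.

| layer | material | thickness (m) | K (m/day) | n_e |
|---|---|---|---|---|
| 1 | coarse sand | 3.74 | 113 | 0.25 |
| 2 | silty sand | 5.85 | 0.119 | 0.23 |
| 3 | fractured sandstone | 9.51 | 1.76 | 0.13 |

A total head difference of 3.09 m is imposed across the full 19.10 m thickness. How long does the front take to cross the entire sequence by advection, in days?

62.1

With flow normal to the layers, continuity requires the same specific discharge q through every layer.
Σ(b_i/K_i) = 3.74/113 + 5.85/0.119 + 9.51/1.76 = 54.60 d.
q = Δh / Σ(b_i/K_i) = 3.09 / 54.60 = 0.05660 m/day.
In each layer the seepage velocity is v_i = q/n_i, so the layer transit time is t_i = b_i·n_i / q:
  layer 1 (coarse sand): t_1 = 3.74 × 0.25 / 0.05660 = 16.52 d
  layer 2 (silty sand): t_2 = 5.85 × 0.23 / 0.05660 = 23.77 d
  layer 3 (fractured sandstone): t_3 = 9.51 × 0.13 / 0.05660 = 21.84 d
Total t = Σ t_i = 62.14 days.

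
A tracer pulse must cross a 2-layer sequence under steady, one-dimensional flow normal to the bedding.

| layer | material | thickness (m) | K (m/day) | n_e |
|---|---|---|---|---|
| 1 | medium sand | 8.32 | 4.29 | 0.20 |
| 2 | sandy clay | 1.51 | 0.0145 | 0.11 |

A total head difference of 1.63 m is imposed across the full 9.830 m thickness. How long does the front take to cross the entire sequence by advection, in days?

119

With flow normal to the layers, continuity requires the same specific discharge q through every layer.
Σ(b_i/K_i) = 8.32/4.29 + 1.51/0.0145 = 106.1 d.
q = Δh / Σ(b_i/K_i) = 1.63 / 106.1 = 0.01537 m/day.
In each layer the seepage velocity is v_i = q/n_i, so the layer transit time is t_i = b_i·n_i / q:
  layer 1 (medium sand): t_1 = 8.32 × 0.20 / 0.01537 = 108.3 d
  layer 2 (sandy clay): t_2 = 1.51 × 0.11 / 0.01537 = 10.81 d
Total t = Σ t_i = 119.1 days.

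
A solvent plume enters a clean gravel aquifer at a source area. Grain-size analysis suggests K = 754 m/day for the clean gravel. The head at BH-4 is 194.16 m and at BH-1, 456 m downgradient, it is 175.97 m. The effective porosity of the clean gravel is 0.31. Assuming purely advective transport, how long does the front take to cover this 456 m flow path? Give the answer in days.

4.70

Hydraulic gradient i = (194.16 − 175.97) / 456 = 18.19 / 456 = 0.03989.
Darcy flux q = K · i = 754.0 × 0.03989 = 30.08 m/day.
Seepage velocity v = q / n_e = 30.08 / 0.31 = 97.02 m/day.
Travel time t = L / v = 456 / 97.02 = 4.700 days.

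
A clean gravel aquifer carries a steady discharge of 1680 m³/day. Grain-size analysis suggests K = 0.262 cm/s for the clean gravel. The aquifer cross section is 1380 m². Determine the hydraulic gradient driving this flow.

0.00538

Convert K: 0.262 cm/s × 864 = 226.4 m/day.
From Q = K·A·i, i = Q / (K·A) = 1680 / (226.4 × 1380) = 0.005378.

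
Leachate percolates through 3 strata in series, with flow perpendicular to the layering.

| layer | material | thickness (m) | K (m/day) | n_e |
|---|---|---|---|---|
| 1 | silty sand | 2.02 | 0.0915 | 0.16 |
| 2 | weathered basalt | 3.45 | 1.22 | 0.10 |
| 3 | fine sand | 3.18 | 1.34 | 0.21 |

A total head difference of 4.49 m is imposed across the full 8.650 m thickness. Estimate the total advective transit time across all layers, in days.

8.12

With flow normal to the layers, continuity requires the same specific discharge q through every layer.
Σ(b_i/K_i) = 2.02/0.0915 + 3.45/1.22 + 3.18/1.34 = 27.28 d.
q = Δh / Σ(b_i/K_i) = 4.49 / 27.28 = 0.1646 m/day.
In each layer the seepage velocity is v_i = q/n_i, so the layer transit time is t_i = b_i·n_i / q:
  layer 1 (silty sand): t_1 = 2.02 × 0.16 / 0.1646 = 1.963 d
  layer 2 (weathered basalt): t_2 = 3.45 × 0.10 / 0.1646 = 2.096 d
  layer 3 (fine sand): t_3 = 3.18 × 0.21 / 0.1646 = 4.057 d
Total t = Σ t_i = 8.116 days.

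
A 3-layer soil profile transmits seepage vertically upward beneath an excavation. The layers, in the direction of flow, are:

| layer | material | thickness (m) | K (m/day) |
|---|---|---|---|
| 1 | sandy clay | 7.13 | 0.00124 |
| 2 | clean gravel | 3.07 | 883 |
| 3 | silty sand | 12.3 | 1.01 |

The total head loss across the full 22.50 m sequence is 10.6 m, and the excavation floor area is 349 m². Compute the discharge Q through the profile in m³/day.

0.642

Flow is perpendicular to layering, so the layers act in series and the equivalent K is the thickness-weighted harmonic mean.
Total thickness L = 7.13 + 3.07 + 12.3 = 22.50 m.
Σ(b_i/K_i) = 7.13/0.00124 + 3.07/883 + 12.3/1.01 = 5762 d.
K_eq = L / Σ(b_i/K_i) = 22.50 / 5762 = 0.003905 m/day.
Q = K_eq · A · (Δh/L) = 0.003905 × 349 × (10.6/22.50) = 0.6420 m³/day.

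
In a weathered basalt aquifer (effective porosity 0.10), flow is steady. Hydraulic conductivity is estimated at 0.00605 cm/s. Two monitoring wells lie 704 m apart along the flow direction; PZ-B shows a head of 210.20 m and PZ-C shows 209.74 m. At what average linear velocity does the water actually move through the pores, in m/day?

Convert K: 0.00605 cm/s × 864 = 5.227 m/day.
Hydraulic gradient i = (210.20 − 209.74) / 704 = 0.46 / 704 = 0.0006534.
Darcy flux q = K · i = 5.227 × 0.0006534 = 0.003415 m/day.
Seepage velocity v = q / n_e = 0.003415 / 0.10 = 0.03415 m/day.

0.0342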